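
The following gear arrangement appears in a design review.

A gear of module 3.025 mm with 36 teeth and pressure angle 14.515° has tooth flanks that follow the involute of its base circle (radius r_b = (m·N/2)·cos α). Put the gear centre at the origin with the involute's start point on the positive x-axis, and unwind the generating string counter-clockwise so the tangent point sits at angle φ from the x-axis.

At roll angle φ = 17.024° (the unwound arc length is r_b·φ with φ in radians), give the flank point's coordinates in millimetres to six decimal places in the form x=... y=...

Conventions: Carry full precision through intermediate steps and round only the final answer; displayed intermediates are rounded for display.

topology: single-mesh involute geometry — m = 3.025, N = 36
pitch radius r_p = m·N/2 = 3.025·36/2 = 54.450000
base radius r_b = r_p·cos α = 54.450000·cos 14.515° = 52.712068
roll angle φ = 17.024° = 0.29712485 rad
x = r_b·(cos φ + φ·sin φ) = 54.987760
y = r_b·(sin φ − φ·cos φ) = 0.456843

x=54.987760 y=0.456843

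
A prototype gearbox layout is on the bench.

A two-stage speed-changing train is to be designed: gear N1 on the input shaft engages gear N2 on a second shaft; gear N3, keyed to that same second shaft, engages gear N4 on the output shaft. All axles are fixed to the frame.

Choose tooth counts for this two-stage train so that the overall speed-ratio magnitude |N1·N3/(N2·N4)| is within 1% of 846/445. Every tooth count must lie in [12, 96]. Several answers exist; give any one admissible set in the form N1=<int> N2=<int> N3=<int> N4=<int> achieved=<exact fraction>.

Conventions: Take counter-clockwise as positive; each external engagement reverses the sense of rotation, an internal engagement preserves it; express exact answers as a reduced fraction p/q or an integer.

N1=27 N2=15 N3=94 N4=89 achieved=846/445

2-stage fixed-axis compound train for ratio 846/445
target = 846/445 in lowest terms: an exact hit needs N1·N3 = k·846 and N2·N4 = k·445 for one integer k, every count in [12, 96]; additionally prefer no 1:1 stage (N1 ≠ N2, N3 ≠ N4)
k = 1…2: no 1:1-free in-range split of k·846 and k·445 into factor pairs; take k = 3
k = 3: N1·N3 = 2538 = 27·94, N2·N4 = 1335 = 15·89
achieved = 27·94/(15·89) = 846/445; |achieved − target| = 0 ≤ 423/22250 ✓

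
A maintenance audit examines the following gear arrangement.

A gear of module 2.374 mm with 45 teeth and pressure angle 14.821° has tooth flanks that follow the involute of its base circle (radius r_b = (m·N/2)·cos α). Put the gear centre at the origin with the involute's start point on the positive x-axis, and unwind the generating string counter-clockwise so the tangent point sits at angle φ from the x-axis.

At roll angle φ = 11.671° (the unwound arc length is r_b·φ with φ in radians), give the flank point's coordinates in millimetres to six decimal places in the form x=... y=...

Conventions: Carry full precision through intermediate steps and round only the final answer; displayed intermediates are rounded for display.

x=52.698075 y=0.144877

single-mesh involute tooth geometry (45T wheel at module 2.374)
pitch radius r_p = m·N/2 = 2.374·45/2 = 53.415000
base radius r_b = r_p·cos α = 53.415000·cos 14.821° = 51.637867
roll angle φ = 11.671° = 0.20369738 rad
x = r_b·(cos φ + φ·sin φ) = 52.698075
y = r_b·(sin φ − φ·cos φ) = 0.144877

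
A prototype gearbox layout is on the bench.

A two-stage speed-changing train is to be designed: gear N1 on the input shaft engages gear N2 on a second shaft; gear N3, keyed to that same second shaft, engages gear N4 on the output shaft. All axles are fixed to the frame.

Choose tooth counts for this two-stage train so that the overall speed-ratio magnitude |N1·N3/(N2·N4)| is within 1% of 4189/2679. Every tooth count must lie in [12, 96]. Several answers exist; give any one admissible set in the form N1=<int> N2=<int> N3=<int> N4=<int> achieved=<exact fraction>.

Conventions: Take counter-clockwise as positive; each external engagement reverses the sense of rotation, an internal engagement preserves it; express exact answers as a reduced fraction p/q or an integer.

N1=59 N2=47 N3=71 N4=57 achieved=4189/2679

2-stage fixed-axis compound train for ratio 4189/2679
target = 4189/2679 in lowest terms: an exact hit needs N1·N3 = k·4189 and N2·N4 = k·2679 for one integer k, every count in [12, 96]; additionally prefer no 1:1 stage (N1 ≠ N2, N3 ≠ N4)
k = 1: N1·N3 = 4189 = 59·71, N2·N4 = 2679 = 47·57
achieved = 59·71/(47·57) = 4189/2679; |achieved − target| = 0 ≤ 4189/267900 ✓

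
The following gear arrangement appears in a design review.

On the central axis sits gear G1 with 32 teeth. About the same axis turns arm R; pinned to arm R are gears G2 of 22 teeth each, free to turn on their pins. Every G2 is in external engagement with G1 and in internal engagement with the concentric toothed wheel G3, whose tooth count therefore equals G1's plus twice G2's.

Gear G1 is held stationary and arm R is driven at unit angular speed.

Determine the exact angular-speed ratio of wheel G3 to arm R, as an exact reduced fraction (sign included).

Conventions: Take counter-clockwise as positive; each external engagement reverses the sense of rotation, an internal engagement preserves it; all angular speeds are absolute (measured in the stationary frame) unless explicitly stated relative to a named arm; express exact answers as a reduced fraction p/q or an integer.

27/19

class = planetary set [G3 = 32+2·22 = 76; Willis about the carrier]
ring teeth: 32 + 2·22 = 76
32(ω_sun−ω_arm) = −76(ω_ring−ω_arm),  ω_sun = 0, ω_arm = 1
ω_ring = 1 − (32/76)(0−1) = 27/19
ω_out/ω_in = 27/19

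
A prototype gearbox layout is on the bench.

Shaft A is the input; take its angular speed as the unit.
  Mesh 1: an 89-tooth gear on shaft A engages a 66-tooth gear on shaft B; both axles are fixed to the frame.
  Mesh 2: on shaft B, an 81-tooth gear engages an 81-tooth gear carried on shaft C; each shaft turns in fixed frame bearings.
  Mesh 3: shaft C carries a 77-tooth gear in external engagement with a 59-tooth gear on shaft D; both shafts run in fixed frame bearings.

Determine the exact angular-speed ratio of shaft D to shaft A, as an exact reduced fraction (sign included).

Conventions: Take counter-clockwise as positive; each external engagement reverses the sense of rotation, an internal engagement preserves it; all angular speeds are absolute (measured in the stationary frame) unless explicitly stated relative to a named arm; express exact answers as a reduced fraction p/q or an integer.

class = fixed-axis compound train [3 meshes; 3 ratios multiply, 3 sense flips]
mesh 1 [89T→66T]: running ratio 89/66, sense −
mesh 2 [81T→81T]: running ratio 89/66, sense +
mesh 3 [77T→59T]: running ratio 623/354, sense −
ω_out/ω_in = -623/354

-623/354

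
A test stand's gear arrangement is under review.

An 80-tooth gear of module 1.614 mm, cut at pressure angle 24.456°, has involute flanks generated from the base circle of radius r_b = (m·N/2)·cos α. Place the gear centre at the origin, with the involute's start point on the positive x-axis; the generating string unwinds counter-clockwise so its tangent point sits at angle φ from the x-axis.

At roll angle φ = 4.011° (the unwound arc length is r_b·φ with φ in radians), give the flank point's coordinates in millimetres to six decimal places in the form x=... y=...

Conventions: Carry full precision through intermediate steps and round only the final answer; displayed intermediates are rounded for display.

class = single-mesh tooth geometry [base-circle involute, m = 1.614, 80T]
pitch radius r_p = m·N/2 = 1.614·80/2 = 64.560000
base radius r_b = r_p·cos α = 64.560000·cos 24.456° = 58.767642
roll angle φ = 4.011° = 0.07000516 rad
x = r_b·(cos φ + φ·sin φ) = 58.911468
y = r_b·(sin φ − φ·cos φ) = 0.006717

x=58.911468 y=0.006717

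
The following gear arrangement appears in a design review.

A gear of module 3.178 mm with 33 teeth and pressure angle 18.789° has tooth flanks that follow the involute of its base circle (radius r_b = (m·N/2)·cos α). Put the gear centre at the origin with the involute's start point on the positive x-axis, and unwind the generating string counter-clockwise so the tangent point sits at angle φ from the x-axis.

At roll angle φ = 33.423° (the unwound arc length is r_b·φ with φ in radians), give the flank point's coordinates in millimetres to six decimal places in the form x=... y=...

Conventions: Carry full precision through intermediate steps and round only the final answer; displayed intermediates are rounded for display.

recognized (one wheel, involute flank): single-mesh tooth geometry, m = 3.178, N = 33
pitch radius r_p = m·N/2 = 3.178·33/2 = 52.437000
base radius r_b = r_p·cos α = 52.437000·cos 18.789° = 49.642691
roll angle φ = 33.423° = 0.58334140 rad
x = r_b·(cos φ + φ·sin φ) = 57.383996
y = r_b·(sin φ − φ·cos φ) = 3.174325

x=57.383996 y=3.174325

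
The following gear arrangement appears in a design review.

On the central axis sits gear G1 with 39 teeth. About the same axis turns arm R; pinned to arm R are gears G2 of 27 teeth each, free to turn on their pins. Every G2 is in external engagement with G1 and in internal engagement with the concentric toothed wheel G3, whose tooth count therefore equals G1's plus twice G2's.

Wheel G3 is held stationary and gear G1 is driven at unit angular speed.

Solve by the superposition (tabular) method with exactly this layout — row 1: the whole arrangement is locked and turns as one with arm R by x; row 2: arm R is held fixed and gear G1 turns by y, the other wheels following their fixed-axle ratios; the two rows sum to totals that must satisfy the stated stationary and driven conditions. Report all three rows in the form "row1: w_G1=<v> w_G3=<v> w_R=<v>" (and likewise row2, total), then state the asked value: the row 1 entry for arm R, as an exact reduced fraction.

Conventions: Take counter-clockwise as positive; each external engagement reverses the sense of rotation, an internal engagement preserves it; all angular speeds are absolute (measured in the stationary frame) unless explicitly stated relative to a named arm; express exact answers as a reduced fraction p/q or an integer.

class = planetary set [G3 = 39+2·27 = 93; Willis about the carrier]
superposition row 1 [locked train]: every member turns x
row 2 (arm held, sun turns y): ω_ring = −(39/93)·y, ω_arm = 0
boundary: total ω_ring = x − (39/93)·y = 0 and total ω_sun = x + y = 1  ⇒  y = 31/44, x = 13/44
row 2 ring = −(39/93)·31/44 = -13/44
totals (row 1 + row 2): sun 13/44 + 31/44 = 1, ring 13/44 + (-13/44) = 0, arm 13/44 + 0 = 13/44
asked cell (row1, arm) = 13/44

row1: w_G1=13/44 w_G3=13/44 w_R=13/44
row2: w_G1=31/44 w_G3=-13/44 w_R=0
total: w_G1=1 w_G3=0 w_R=13/44
asked value: 13/44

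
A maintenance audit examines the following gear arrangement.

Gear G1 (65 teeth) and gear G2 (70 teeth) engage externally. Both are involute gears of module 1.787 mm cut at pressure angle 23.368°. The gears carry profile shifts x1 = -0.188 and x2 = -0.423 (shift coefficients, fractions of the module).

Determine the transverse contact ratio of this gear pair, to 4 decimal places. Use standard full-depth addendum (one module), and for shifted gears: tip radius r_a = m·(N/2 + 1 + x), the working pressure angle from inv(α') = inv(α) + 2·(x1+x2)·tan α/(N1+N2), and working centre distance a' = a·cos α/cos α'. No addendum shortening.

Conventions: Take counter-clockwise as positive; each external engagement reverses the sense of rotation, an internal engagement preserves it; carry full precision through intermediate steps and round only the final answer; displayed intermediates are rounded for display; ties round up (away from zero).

1.7156

single-mesh involute tooth geometry (65T engaging 70T at module 1.787)
base radii: r_b1 = 53.313768, r_b2 = 57.414827
tip radii: r_a1 = 59.528544, r_a2 = 63.576099
inv(α') = inv(23.368°) + 2·(-0.188-0.423)·tan α/(65+70) = 0.02031608  ⇒  α' = 22.09164°
a' = a·cos α / cos α' = 120.6225·cos 23.368°/cos 22.09164° = 119.502014
action lengths: √(r_a1²−r_b1²) = 26.481875, √(r_a2²−r_b2²) = 27.303076
base pitch p_b = π·m·cos α = 5.153543
CR = (26.481875 + 27.303076 − 119.502014·sin 22.09164°)/5.153543 = 1.715625
contact ratio ≈ 1.7156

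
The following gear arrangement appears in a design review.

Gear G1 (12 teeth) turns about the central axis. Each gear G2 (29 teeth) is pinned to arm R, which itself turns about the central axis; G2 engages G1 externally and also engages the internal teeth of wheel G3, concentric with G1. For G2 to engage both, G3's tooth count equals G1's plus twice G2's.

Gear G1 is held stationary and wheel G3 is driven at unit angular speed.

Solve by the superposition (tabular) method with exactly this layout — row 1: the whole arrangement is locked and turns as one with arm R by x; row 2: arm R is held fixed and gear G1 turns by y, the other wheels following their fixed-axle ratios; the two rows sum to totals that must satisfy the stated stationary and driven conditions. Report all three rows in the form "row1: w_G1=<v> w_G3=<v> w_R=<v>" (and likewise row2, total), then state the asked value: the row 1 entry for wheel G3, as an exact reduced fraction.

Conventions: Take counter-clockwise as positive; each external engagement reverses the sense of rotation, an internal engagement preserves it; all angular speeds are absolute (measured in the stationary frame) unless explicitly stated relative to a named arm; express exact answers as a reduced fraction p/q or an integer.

row1: w_G1=35/41 w_G3=35/41 w_R=35/41
row2: w_G1=-35/41 w_G3=6/41 w_R=0
total: w_G1=0 w_G3=1 w_R=35/41
asked value: 35/41

planetary set (12T centre, 29T on arm, 70T internal) — Willis relation
row 1 (train locked, turned with arm): all members turn x
row 2 — arm fixed, fixed-axis ratios: sun y, ring −(12/70)·y, arm 0
boundary: total ω_sun = x + y = 0 and total ω_ring = x − (12/70)·y = 1  ⇒  y = -35/41, x = 35/41
row 2 ring = −(12/70)·(-35/41) = 6/41
totals (row 1 + row 2): sun 35/41 + (-35/41) = 0, ring 35/41 + 6/41 = 1, arm 35/41 + 0 = 35/41
asked cell (row1, ring) = 35/41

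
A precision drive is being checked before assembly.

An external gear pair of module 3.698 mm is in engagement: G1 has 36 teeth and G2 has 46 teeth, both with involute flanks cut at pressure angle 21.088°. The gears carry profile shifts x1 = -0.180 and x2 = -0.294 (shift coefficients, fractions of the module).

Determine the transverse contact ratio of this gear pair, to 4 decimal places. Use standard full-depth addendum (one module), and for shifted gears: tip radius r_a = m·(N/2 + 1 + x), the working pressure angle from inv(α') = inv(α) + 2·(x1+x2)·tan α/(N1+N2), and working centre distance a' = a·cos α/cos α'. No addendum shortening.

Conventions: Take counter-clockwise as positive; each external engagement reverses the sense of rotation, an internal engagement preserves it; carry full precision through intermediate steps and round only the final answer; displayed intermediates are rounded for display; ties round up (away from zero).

1.7915

class = single-mesh tooth geometry [involute pair 36T × 46T, m = 3.698]
base radii: r_b1 = 62.106136, r_b2 = 79.357841
tip radii: r_a1 = 69.596360, r_a2 = 87.664788
inv(α') = inv(21.088°) + 2·(-0.180-0.294)·tan α/(36+46) = 0.01311402  ⇒  α' = 19.19073°
a' = a·cos α / cos α' = 151.6180·cos 21.088°/cos 19.19073° = 149.787749
action lengths: √(r_a1²−r_b1²) = 31.408297, √(r_a2²−r_b2²) = 37.248465
base pitch p_b = π·m·cos α = 10.839566
CR = (31.408297 + 37.248465 − 149.787749·sin 19.19073°)/10.839566 = 1.791534
contact ratio ≈ 1.7915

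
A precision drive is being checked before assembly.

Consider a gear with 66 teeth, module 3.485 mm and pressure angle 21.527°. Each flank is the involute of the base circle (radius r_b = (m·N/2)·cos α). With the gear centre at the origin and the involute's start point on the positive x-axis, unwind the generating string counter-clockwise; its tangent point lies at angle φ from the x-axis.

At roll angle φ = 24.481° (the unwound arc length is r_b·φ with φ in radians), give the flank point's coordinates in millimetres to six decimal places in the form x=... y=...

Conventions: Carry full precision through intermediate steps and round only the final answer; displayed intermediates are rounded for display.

x=116.307147 y=2.731259

recognized (one wheel, involute flank): single-mesh tooth geometry, m = 3.485, N = 66
pitch radius r_p = m·N/2 = 3.485·66/2 = 115.005000
base radius r_b = r_p·cos α = 115.005000·cos 21.527° = 106.982798
roll angle φ = 24.481° = 0.42727405 rad
x = r_b·(cos φ + φ·sin φ) = 116.307147
y = r_b·(sin φ − φ·cos φ) = 2.731259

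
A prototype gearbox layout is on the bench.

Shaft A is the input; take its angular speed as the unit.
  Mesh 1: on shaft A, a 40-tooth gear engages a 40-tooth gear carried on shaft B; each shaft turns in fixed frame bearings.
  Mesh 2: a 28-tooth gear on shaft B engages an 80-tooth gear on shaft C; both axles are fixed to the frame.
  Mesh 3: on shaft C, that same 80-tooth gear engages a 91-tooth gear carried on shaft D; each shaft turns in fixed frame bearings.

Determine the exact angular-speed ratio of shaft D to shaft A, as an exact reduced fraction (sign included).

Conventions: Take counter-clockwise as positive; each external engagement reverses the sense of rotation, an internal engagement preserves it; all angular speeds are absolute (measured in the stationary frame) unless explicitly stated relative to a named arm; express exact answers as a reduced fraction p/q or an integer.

class = fixed-axis compound train [3 meshes; 3 ratios multiply, 3 sense flips]
mesh 1 [40T→40T]: running ratio 1, sense −
mesh 2 [28T→80T]: running ratio 7/20, sense +
mesh 3 [80T→91T]: running ratio 4/13, sense −
ω_out/ω_in = -4/13

-4/13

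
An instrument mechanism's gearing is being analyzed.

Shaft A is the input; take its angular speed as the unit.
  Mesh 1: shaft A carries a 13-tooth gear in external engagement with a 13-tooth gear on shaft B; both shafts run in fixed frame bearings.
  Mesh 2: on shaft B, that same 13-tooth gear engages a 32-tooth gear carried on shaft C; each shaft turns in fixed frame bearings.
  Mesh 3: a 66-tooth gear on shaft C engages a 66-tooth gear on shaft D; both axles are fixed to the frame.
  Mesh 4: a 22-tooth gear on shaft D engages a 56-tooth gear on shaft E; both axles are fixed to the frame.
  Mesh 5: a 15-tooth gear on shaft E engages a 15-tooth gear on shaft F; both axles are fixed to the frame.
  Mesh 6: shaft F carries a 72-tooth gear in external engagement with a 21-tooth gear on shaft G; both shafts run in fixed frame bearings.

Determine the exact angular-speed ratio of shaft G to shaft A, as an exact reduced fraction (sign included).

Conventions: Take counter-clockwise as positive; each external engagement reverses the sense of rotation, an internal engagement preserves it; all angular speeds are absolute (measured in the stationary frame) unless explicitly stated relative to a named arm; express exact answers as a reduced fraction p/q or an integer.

class = fixed-axis compound train [6 meshes; 6 ratios multiply, 6 sense flips]
mesh 1 [13T→13T]: running ratio 1, sense −
mesh 2 [13T→32T]: running ratio 13/32, sense +
mesh 3 [66T→66T]: running ratio 13/32, sense −
mesh 4 [22T→56T]: running ratio 143/896, sense +
mesh 5 [15T→15T]: running ratio 143/896, sense −
mesh 6 [72T→21T]: running ratio 429/784, sense +
ω_out/ω_in = 429/784

429/784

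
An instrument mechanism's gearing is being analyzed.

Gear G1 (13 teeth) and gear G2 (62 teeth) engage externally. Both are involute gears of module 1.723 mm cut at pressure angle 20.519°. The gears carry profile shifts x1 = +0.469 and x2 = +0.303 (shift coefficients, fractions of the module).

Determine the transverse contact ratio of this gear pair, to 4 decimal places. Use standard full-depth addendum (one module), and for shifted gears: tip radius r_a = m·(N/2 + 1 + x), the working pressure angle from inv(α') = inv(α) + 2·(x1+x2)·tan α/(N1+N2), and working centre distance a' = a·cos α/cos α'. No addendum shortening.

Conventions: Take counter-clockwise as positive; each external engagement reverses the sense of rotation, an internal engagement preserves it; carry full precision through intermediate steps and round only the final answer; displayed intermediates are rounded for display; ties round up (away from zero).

single-mesh involute tooth geometry (13T engaging 62T at module 1.723)
base radii: r_b1 = 10.488959, r_b2 = 50.024266
tip radii: r_a1 = 13.730587, r_a2 = 55.658069
inv(α') = inv(20.519°) + 2·(+0.469+0.303)·tan α/(13+62) = 0.02384341  ⇒  α' = 23.24955°
a' = a·cos α / cos α' = 64.6125·cos 20.519°/cos 23.24955° = 65.861558
action lengths: √(r_a1²−r_b1²) = 8.860630, √(r_a2²−r_b2²) = 24.400686
base pitch p_b = π·m·cos α = 5.069544
CR = (8.860630 + 24.400686 − 65.861558·sin 23.24955°)/5.069544 = 1.432741
contact ratio ≈ 1.4327

1.4327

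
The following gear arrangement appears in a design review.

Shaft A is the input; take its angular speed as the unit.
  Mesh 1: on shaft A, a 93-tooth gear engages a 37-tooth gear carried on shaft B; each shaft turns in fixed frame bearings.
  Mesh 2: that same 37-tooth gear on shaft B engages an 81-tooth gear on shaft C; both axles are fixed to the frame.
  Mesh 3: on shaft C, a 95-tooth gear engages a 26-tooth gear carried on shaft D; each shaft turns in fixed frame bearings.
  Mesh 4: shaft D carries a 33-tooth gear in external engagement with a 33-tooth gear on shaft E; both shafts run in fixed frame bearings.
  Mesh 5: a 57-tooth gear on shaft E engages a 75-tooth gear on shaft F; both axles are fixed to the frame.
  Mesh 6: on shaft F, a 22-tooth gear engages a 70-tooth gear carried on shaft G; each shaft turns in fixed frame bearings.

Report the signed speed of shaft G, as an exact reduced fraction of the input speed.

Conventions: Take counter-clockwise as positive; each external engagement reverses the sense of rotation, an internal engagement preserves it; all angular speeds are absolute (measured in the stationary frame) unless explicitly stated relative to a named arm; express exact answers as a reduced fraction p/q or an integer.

123101/122850

6-mesh fixed-axis compound train (all bearings frame-fixed)
mesh 1 [93T→37T]: |ω|/ω_in = 1×93/37 = 93/37, sense flips to −
mesh 2 [37T→81T]: |ω|/ω_in = (93/37)×37/81 = 31/27, sense flips to +
mesh 3 [95T→26T]: |ω|/ω_in = (31/27)×95/26 = 2945/702, sense flips to −
mesh 4 [33T→33T]: |ω|/ω_in = (2945/702)×33/33 = 2945/702, sense flips to +
mesh 5 [57T→75T]: |ω|/ω_in = (2945/702)×57/75 = 11191/3510, sense flips to −
mesh 6 [22T→70T]: |ω|/ω_in = (11191/3510)×22/70 = 123101/122850, sense flips to +
signed output speed (× input speed) = 123101/122850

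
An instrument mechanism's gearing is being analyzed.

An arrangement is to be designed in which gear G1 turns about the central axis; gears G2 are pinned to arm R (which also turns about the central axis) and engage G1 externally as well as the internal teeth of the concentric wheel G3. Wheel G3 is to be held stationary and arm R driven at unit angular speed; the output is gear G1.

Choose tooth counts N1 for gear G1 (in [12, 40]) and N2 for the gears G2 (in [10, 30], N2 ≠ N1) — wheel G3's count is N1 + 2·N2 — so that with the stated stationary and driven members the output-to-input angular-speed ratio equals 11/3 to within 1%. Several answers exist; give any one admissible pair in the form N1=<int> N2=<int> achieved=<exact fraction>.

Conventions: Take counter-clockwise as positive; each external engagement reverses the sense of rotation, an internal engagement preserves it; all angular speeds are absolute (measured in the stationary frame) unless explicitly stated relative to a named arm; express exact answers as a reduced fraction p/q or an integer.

N1=12 N2=10 achieved=11/3

design class (target 11/3): planetary set
Willis with ω_ring = 0: ω_sun/ω_arm = (N1+N3)/N1; set equal to 11/3  ⇒  N3/N1 = 11/3 − 1 = 8/3
N3 = N1 + 2·N2  ⇒  N2/N1 = (N3/N1 − 1)/2 = (8/3 − 1)/2 = 5/6
smallest multiple with N1 ≥ 12 and N2 ≥ 10: k = 2  ⇒  N1 = 2·6 = 12, N2 = 2·5 = 10 (N1 ≤ 40, N2 ≤ 30, N2 ≠ N1 ✓), N3 = 12 + 2·10 = 32
check: (N1+N3)/N1 with N1 = 12, N3 = 32 gives 11/3; |achieved − target| = 0 ≤ 11/300 ✓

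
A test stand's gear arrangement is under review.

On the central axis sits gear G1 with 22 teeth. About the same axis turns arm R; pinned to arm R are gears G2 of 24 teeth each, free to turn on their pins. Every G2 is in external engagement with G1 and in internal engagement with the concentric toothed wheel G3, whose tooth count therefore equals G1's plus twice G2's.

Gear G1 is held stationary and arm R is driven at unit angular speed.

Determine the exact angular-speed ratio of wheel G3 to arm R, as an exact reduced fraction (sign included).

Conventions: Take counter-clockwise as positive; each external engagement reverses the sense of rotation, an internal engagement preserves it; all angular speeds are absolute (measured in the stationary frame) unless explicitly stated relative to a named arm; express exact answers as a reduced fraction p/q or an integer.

46/35

topology: planetary set — G1 22T / G2 24T / G3 70T, arm = carrier (Willis)
ring teeth: 22 + 2·24 = 70
22(ω_sun−ω_arm) = −70(ω_ring−ω_arm),  ω_sun = 0, ω_arm = 1
ω_ring = 1 − (22/70)(0−1) = 46/35
ω_out/ω_in = 46/35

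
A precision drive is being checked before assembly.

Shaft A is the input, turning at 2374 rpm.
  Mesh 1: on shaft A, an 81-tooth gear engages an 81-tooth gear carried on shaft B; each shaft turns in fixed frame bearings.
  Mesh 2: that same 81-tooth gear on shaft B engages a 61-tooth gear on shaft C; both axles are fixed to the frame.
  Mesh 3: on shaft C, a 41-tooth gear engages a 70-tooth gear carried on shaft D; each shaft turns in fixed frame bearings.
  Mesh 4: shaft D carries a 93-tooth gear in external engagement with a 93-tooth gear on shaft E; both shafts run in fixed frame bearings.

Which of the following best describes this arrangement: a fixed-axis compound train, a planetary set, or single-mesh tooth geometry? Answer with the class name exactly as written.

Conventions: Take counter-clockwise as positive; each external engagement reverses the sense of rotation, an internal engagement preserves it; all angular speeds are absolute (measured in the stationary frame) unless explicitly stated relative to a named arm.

fixed-axis compound train

class = fixed-axis compound train [4 meshes; 4 ratios multiply, 4 sense flips]
classification: fixed-axis compound train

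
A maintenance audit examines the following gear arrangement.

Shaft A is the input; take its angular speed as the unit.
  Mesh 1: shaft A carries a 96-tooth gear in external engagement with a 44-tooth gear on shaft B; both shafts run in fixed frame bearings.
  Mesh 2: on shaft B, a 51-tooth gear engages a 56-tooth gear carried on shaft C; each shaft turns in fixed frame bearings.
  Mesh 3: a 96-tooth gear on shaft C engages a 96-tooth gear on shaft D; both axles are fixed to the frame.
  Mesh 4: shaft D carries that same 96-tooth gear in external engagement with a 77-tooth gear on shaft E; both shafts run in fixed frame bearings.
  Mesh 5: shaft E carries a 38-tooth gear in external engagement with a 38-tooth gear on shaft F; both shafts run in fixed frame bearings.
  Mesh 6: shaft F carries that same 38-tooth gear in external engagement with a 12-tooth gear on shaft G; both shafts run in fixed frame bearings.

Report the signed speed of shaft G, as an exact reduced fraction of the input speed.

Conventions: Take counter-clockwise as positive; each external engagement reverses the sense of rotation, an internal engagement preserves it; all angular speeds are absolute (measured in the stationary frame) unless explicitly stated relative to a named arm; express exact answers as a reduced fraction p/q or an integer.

46512/5929

6-mesh fixed-axis compound train (all bearings frame-fixed)
mesh 1 [96T→44T]: |ω|/ω_in = 1×96/44 = 24/11, sense flips to −
mesh 2 [51T→56T]: |ω|/ω_in = (24/11)×51/56 = 153/77, sense flips to +
mesh 3 [96T→96T]: |ω|/ω_in = (153/77)×96/96 = 153/77, sense flips to −
mesh 4 [96T→77T]: |ω|/ω_in = (153/77)×96/77 = 14688/5929, sense flips to +
mesh 5 [38T→38T]: |ω|/ω_in = (14688/5929)×38/38 = 14688/5929, sense flips to −
mesh 6 [38T→12T]: |ω|/ω_in = (14688/5929)×38/12 = 46512/5929, sense flips to +
signed output speed (× input speed) = 46512/5929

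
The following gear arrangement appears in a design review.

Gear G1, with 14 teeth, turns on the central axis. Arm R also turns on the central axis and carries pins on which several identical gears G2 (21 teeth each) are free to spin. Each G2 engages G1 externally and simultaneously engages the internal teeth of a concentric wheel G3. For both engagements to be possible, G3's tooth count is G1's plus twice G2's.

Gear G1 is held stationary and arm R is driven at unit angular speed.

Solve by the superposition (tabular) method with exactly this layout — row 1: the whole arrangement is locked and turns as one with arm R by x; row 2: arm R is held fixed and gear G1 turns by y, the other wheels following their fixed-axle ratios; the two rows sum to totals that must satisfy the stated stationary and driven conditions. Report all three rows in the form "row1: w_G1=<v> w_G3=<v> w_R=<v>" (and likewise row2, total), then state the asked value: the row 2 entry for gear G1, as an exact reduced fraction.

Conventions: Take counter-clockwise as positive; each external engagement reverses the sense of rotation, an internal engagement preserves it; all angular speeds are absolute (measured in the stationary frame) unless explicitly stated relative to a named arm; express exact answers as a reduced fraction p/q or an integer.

row1: w_G1=1 w_G3=1 w_R=1
row2: w_G1=-1 w_G3=1/4 w_R=0
total: w_G1=0 w_G3=5/4 w_R=1
asked value: -1

recognized (axles ride arm R): planetary set, 14/21/56 teeth
row 1 (train locked, turned with arm): all members turn x
row 2: sun turns y, ring = −(14/56)·y, arm 0
boundary: total ω_sun = x + y = 0 and total ω_arm = x = 1  ⇒  y = -1, x = 1
row 2 ring = −(14/56)·(-1) = 1/4
totals (row 1 + row 2): sun 1 + (-1) = 0, ring 1 + 1/4 = 5/4, arm 1 + 0 = 1
asked cell (row2, sun) = -1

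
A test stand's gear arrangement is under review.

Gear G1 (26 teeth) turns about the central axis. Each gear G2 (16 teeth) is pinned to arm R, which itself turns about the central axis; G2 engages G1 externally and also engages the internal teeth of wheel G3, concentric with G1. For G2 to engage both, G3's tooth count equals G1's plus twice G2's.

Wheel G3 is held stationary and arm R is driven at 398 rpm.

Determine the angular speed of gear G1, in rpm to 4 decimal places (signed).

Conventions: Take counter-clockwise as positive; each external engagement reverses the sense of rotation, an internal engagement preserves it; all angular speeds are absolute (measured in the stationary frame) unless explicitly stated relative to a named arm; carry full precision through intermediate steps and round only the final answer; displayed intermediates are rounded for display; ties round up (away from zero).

planetary set (26T centre, 16T on arm, 58T internal) — Willis relation
normalise by the input: solve with ω_arm = 1, then scale by 398 rpm
ring teeth: 26 + 2·16 = 58
26(ω_sun−ω_arm) = −58(ω_ring−ω_arm),  ω_ring = 0, ω_arm = 1
ω_sun = 1 − (58/26)(0−1) = 42/13
scale: ω_sun = 42/13 × 398 rpm = +1285.8462 rpm

+1285.8462 rpm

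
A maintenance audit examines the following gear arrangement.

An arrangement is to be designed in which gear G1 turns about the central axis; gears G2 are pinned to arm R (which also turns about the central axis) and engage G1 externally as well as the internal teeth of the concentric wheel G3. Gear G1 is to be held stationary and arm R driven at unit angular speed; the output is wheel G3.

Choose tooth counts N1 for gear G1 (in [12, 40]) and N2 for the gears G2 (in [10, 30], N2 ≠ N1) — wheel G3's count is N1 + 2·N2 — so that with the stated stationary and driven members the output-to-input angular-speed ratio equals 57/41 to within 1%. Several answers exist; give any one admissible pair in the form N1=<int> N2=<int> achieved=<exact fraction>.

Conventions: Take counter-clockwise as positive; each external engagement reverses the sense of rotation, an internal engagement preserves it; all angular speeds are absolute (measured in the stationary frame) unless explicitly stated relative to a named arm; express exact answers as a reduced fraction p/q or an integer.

N1=32 N2=25 achieved=57/41

planetary set to be sized for 57/41 (Willis relation)
Willis with ω_sun = 0: ω_ring/ω_arm = (N1+N3)/N3; set equal to 57/41  ⇒  N3/N1 = 1/(57/41 − 1) = 41/16
N3 = N1 + 2·N2  ⇒  N2/N1 = (N3/N1 − 1)/2 = (41/16 − 1)/2 = 25/32
smallest multiple with N1 ≥ 12 and N2 ≥ 10: k = 1  ⇒  N1 = 1·32 = 32, N2 = 1·25 = 25 (N1 ≤ 40, N2 ≤ 30, N2 ≠ N1 ✓), N3 = 32 + 2·25 = 82
check: (N1+N3)/N3 with N1 = 32, N3 = 82 gives 57/41; |achieved − target| = 0 ≤ 57/4100 ✓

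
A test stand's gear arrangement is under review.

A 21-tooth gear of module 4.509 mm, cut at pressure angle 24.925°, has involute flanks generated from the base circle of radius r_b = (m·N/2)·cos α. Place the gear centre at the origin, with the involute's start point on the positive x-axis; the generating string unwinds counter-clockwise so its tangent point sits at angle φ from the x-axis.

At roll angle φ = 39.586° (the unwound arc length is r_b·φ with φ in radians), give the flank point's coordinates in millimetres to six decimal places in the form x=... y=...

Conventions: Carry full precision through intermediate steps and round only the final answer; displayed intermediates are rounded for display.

single-mesh involute tooth geometry (21T wheel at module 4.509)
pitch radius r_p = m·N/2 = 4.509·21/2 = 47.344500
base radius r_b = r_p·cos α = 47.344500·cos 24.925° = 42.934844
roll angle φ = 39.586° = 0.69090604 rad
x = r_b·(cos φ + φ·sin φ) = 51.991475
y = r_b·(sin φ − φ·cos φ) = 4.498535

x=51.991475 y=4.498535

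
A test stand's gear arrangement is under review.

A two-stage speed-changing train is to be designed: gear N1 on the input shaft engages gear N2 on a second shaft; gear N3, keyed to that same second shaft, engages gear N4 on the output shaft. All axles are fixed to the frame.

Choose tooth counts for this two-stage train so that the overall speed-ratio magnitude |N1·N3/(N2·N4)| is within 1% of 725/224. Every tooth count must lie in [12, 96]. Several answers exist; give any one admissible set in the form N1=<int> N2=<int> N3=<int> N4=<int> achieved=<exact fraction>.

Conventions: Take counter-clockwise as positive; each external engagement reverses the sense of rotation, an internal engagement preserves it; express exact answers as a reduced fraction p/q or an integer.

N1=25 N2=14 N3=29 N4=16 achieved=725/224

class = fixed-axis compound train [2-stage, 725/224 wanted]
target = 725/224 in lowest terms: an exact hit needs N1·N3 = k·725 and N2·N4 = k·224 for one integer k, every count in [12, 96]; additionally prefer no 1:1 stage (N1 ≠ N2, N3 ≠ N4)
k = 1: N1·N3 = 725 = 25·29, N2·N4 = 224 = 14·16
achieved = 25·29/(14·16) = 725/224; |achieved − target| = 0 ≤ 29/896 ✓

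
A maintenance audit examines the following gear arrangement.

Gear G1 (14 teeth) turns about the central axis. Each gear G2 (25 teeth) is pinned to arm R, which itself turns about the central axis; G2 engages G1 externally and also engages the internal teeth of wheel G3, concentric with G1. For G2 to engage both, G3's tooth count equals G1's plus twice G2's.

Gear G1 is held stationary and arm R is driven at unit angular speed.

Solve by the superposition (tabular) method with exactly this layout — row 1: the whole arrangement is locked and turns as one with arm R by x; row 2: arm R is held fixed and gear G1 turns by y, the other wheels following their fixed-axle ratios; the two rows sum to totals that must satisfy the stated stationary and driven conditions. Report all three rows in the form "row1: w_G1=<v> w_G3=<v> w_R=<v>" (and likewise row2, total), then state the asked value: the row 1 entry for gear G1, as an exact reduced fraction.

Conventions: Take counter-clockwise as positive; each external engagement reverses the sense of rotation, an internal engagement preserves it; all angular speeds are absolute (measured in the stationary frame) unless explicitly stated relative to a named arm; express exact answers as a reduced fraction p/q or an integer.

row1: w_G1=1 w_G3=1 w_R=1
row2: w_G1=-1 w_G3=7/32 w_R=0
total: w_G1=0 w_G3=39/32 w_R=1
asked value: 1

recognized (axles ride arm R): planetary set, 14/25/64 teeth
row 1 (train locked, turned with arm): all members turn x
row 2: sun turns y, ring = −(14/64)·y, arm 0
boundary: total ω_sun = x + y = 0 and total ω_arm = x = 1  ⇒  y = -1, x = 1
row 2 ring = −(14/64)·(-1) = 7/32
totals (row 1 + row 2): sun 1 + (-1) = 0, ring 1 + 7/32 = 39/32, arm 1 + 0 = 1
asked cell (row1, sun) = 1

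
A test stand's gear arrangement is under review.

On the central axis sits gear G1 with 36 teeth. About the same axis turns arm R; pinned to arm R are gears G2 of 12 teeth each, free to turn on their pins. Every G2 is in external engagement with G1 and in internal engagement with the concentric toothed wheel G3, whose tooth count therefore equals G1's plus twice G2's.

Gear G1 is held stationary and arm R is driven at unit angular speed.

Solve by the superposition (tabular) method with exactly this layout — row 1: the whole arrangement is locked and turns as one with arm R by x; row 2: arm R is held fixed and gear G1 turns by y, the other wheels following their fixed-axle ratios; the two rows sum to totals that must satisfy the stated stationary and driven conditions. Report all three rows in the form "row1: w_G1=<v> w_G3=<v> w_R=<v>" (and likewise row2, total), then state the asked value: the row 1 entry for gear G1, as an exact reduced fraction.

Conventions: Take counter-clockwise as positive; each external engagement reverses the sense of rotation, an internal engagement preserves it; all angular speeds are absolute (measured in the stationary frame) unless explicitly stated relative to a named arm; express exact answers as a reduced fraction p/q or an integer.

topology: planetary set — G1 36T / G2 12T / G3 60T, arm = carrier (Willis)
superposition row 1 [locked train]: every member turns x
row 2 (arm held, sun turns y): ω_ring = −(36/60)·y, ω_arm = 0
boundary: total ω_sun = x + y = 0 and total ω_arm = x = 1  ⇒  y = -1, x = 1
row 2 ring = −(36/60)·(-1) = 3/5
totals (row 1 + row 2): sun 1 + (-1) = 0, ring 1 + 3/5 = 8/5, arm 1 + 0 = 1
asked cell (row1, sun) = 1

row1: w_G1=1 w_G3=1 w_R=1
row2: w_G1=-1 w_G3=3/5 w_R=0
total: w_G1=0 w_G3=8/5 w_R=1
asked value: 1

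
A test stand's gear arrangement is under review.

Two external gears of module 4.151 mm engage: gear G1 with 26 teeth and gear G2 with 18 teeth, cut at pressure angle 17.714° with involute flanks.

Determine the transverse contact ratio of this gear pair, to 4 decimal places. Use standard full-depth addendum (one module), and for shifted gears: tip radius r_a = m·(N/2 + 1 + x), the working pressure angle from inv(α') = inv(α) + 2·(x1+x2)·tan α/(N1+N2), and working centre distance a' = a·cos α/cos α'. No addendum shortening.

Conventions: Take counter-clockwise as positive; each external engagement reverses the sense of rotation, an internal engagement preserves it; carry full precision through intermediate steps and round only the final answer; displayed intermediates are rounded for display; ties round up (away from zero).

topology: single-mesh involute geometry — m = 4.151, 26T/18T pair
base radii: r_b1 = 51.404461, r_b2 = 35.587704
tip radii: r_a1 = 58.114000, r_a2 = 41.510000
no profile shift: α' = α, a' = a
action lengths: √(r_a1²−r_b1²) = 27.107534, √(r_a2²−r_b2²) = 21.368094
base pitch p_b = π·m·cos α = 12.422452
CR = (27.107534 + 21.368094 − 91.322000·sin 17.71400°)/12.422452 = 1.665489
contact ratio ≈ 1.6655

1.6655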